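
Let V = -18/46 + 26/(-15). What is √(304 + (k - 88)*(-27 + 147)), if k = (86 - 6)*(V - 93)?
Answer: 4*I*√30531649/23 ≈ 960.96*I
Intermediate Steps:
V = -733/345 (V = -18*1/46 + 26*(-1/15) = -9/23 - 26/15 = -733/345 ≈ -2.1246)
k = -525088/69 (k = (86 - 6)*(-733/345 - 93) = 80*(-32818/345) = -525088/69 ≈ -7610.0)
√(304 + (k - 88)*(-27 + 147)) = √(304 + (-525088/69 - 88)*(-27 + 147)) = √(304 - 531160/69*120) = √(304 - 21246400/23) = √(-21239408/23) = 4*I*√30531649/23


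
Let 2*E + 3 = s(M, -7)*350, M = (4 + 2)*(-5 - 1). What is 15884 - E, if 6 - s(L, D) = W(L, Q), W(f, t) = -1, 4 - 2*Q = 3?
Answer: 29321/2 ≈ 14661.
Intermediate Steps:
M = -36 (M = 6*(-6) = -36)
Q = 1/2 (Q = 2 - 1/2*3 = 2 - 3/2 = 1/2 ≈ 0.50000)
s(L, D) = 7 (s(L, D) = 6 - 1*(-1) = 6 + 1 = 7)
E = 2447/2 (E = -3/2 + (7*350)/2 = -3/2 + (1/2)*2450 = -3/2 + 1225 = 2447/2 ≈ 1223.5)
15884 - E = 15884 - 1*2447/2 = 15884 - 2447/2 = 29321/2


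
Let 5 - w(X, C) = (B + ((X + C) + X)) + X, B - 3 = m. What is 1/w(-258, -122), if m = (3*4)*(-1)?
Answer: 1/910 ≈ 0.0010989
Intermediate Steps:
m = -12 (m = 12*(-1) = -12)
B = -9 (B = 3 - 12 = -9)
w(X, C) = 14 - C - 3*X (w(X, C) = 5 - ((-9 + ((X + C) + X)) + X) = 5 - ((-9 + ((C + X) + X)) + X) = 5 - ((-9 + (C + 2*X)) + X) = 5 - ((-9 + C + 2*X) + X) = 5 - (-9 + C + 3*X) = 5 + (9 - C - 3*X) = 14 - C - 3*X)
1/w(-258, -122) = 1/(14 - 1*(-122) - 3*(-258)) = 1/(14 + 122 + 774) = 1/910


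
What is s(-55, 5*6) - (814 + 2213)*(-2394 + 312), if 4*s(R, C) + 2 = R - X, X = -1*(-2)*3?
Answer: 25208793/4 ≈ 6.3022e+6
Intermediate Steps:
X = 6 (X = 2*3 = 6)
s(R, C) = -2 + R/4 (s(R, C) = -1/2 + (R - 1*6)/4 = -1/2 + (R - 6)/4 = -1/2 + (-6 + R)/4 = -1/2 + (-3/2 + R/4) = -2 + R/4)
s(-55, 5*6) - (814 + 2213)*(-2394 + 312) = (-2 + (1/4)*(-55)) - (814 + 2213)*(-2394 + 312) = (-2 - 55/4) - 3027*(-2082) = -63/4 - 1*(-6302214) = -63/4 + 6302214 = 25208793/4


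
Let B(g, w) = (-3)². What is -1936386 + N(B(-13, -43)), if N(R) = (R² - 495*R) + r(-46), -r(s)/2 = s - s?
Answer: -1940760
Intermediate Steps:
r(s) = 0 (r(s) = -2*(s - s) = -2*0 = 0)
B(g, w) = 9
N(R) = R² - 495*R (N(R) = (R² - 495*R) + 0 = R² - 495*R)
-1936386 + N(B(-13, -43)) = -1936386 + 9*(-495 + 9) = -1936386 + 9*(-486) = -1936386 - 4374 = -1940760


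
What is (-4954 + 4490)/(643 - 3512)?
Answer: 464/2869 ≈ 0.16173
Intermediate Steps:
(-4954 + 4490)/(643 - 3512) = -464/(-2869) = -464*(-1/2869) = 464/2869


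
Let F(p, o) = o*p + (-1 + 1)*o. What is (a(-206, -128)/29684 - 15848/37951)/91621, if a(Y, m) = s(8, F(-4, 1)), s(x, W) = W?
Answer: -117645959/25803622705391 ≈ -4.5593e-6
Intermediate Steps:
F(p, o) = o*p (F(p, o) = o*p + 0*o = o*p + 0 = o*p)
a(Y, m) = -4 (a(Y, m) = 1*(-4) = -4)
(a(-206, -128)/29684 - 15848/37951)/91621 = (-4/29684 - 15848/37951)/91621 = (-4*1/29684 - 15848*1/37951)*(1/91621) = (-1/7421 - 15848/37951)*(1/91621) = -117645959/281634371*1/91621 = -117645959/25803622705391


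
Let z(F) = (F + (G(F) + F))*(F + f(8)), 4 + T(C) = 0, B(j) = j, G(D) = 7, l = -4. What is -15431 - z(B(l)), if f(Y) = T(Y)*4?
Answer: -15451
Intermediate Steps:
T(C) = -4 (T(C) = -4 + 0 = -4)
f(Y) = -16 (f(Y) = -4*4 = -16)
z(F) = (-16 + F)*(7 + 2*F) (z(F) = (F + (7 + F))*(F - 16) = (7 + 2*F)*(-16 + F) = (-16 + F)*(7 + 2*F))
-15431 - z(B(l)) = -15431 - (-112 - 25*(-4) + 2*(-4)**2) = -15431 - (-112 + 100 + 2*16) = -15431 - (-112 + 100 + 32) = -15431 - 1*20 = -15431 - 20 = -15451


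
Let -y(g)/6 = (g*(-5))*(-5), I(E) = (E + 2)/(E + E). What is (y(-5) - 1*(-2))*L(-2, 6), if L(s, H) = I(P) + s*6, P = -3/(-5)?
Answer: -22184/3 ≈ -7394.7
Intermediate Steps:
P = ⅗ (P = -3*(-⅕) = ⅗ ≈ 0.60000)
I(E) = (2 + E)/(2*E) (I(E) = (2 + E)/((2*E)) = (2 + E)*(1/(2*E)) = (2 + E)/(2*E))
L(s, H) = 13/6 + 6*s (L(s, H) = (2 + ⅗)/(2*(⅗)) + s*6 = (½)*(5/3)*(13/5) + 6*s = 13/6 + 6*s)
y(g) = -150*g (y(g) = -6*g*(-5)*(-5) = -6*(-5*g)*(-5) = -150*g)
(y(-5) - 1*(-2))*L(-2, 6) = (-150*(-5) - 1*(-2))*(13/6 + 6*(-2)) = (750 + 2)*(13/6 - 12) = 752*(-59/6) = -22184/3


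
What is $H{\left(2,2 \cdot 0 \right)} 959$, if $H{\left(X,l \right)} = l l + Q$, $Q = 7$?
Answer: $6713$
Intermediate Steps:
$H{\left(X,l \right)} = 7 + l^{2}$ ($H{\left(X,l \right)} = l l + 7 = l^{2} + 7 = 7 + l^{2}$)
$H{\left(2,2 \cdot 0 \right)} 959 = \left(7 + \left(2 \cdot 0\right)^{2}\right) 959 = \left(7 + 0^{2}\right) 959 = \left(7 + 0\right) 959 = 7 \cdot 959 = 6713$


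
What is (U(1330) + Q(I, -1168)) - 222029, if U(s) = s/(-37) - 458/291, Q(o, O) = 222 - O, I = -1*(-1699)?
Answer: -2376024089/10767 ≈ -2.2068e+5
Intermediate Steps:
I = 1699
U(s) = -458/291 - s/37 (U(s) = s*(-1/37) - 458*1/291 = -s/37 - 458/291 = -458/291 - s/37)
(U(1330) + Q(I, -1168)) - 222029 = ((-458/291 - 1/37*1330) + (222 - 1*(-1168))) - 222029 = ((-458/291 - 1330/37) + (222 + 1168)) - 222029 = (-403976/10767 + 1390) - 222029 = 14562154/10767 - 222029 = -2376024089/10767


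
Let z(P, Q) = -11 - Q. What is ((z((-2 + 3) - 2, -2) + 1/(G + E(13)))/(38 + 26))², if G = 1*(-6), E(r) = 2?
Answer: 1369/65536 ≈ 0.020889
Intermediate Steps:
G = -6
((z((-2 + 3) - 2, -2) + 1/(G + E(13)))/(38 + 26))² = (((-11 - 1*(-2)) + 1/(-6 + 2))/(38 + 26))² = (((-11 + 2) + 1/(-4))/64)² = ((-9 - ¼)*(1/64))² = (-37/4*1/64)² = (-37/256)² = 1369/65536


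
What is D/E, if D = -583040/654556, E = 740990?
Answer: -14576/12125486261 ≈ -1.2021e-6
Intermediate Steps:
D = -145760/163639 (D = -583040*1/654556 = -145760/163639 ≈ -0.89074)
D/E = -145760/163639/740990 = -145760/163639*1/740990 = -14576/12125486261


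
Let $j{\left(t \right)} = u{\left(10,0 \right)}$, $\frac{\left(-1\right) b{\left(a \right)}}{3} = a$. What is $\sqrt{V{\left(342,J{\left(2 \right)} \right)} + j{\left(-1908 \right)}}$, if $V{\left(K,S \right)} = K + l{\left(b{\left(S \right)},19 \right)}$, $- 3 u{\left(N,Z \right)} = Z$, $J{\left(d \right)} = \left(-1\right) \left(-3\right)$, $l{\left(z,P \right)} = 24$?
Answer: $\sqrt{366} \approx 19.131$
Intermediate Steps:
$b{\left(a \right)} = - 3 a$
$J{\left(d \right)} = 3$
$u{\left(N,Z \right)} = - \frac{Z}{3}$
$j{\left(t \right)} = 0$ ($j{\left(t \right)} = \left(- \frac{1}{3}\right) 0 = 0$)
$V{\left(K,S \right)} = 24 + K$ ($V{\left(K,S \right)} = K + 24 = 24 + K$)
$\sqrt{V{\left(342,J{\left(2 \right)} \right)} + j{\left(-1908 \right)}} = \sqrt{\left(24 + 342\right) + 0} = \sqrt{366 + 0} = \sqrt{366}$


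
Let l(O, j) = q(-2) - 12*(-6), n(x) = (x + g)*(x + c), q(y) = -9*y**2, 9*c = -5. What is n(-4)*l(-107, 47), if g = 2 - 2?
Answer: 656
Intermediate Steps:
c = -5/9 (c = (1/9)*(-5) = -5/9 ≈ -0.55556)
g = 0
n(x) = x*(-5/9 + x) (n(x) = (x + 0)*(x - 5/9) = x*(-5/9 + x))
l(O, j) = 36 (l(O, j) = -9*(-2)**2 - 12*(-6) = -9*4 - 1*(-72) = -36 + 72 = 36)
n(-4)*l(-107, 47) = ((1/9)*(-4)*(-5 + 9*(-4)))*36 = ((1/9)*(-4)*(-5 - 36))*36 = ((1/9)*(-4)*(-41))*36 = (164/9)*36 = 656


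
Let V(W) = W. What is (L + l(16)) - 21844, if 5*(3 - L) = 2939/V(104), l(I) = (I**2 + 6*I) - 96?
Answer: -11227139/520 ≈ -21591.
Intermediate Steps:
l(I) = -96 + I**2 + 6*I
L = -1379/520 (L = 3 - 2939/(5*104) = 3 - 1/5*2939/104 = 3 - 2939/520 = -1379/520 ≈ -2.6519)
(L + l(16)) - 21844 = (-1379/520 + (-96 + 16**2 + 6*16)) - 21844 = (-1379/520 + (-96 + 256 + 96)) - 21844 = (-1379/520 + 256) - 21844 = 131741/520 - 21844 = -11227139/520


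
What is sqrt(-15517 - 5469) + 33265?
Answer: 33265 + I*sqrt(20986) ≈ 33265.0 + 144.87*I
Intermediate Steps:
sqrt(-15517 - 5469) + 33265 = sqrt(-20986) + 33265 = I*sqrt(20986) + 33265 = 33265 + I*sqrt(20986)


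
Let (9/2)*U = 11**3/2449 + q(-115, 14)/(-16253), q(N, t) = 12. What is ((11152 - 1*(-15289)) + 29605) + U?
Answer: 20077534783868/358232373 ≈ 56046.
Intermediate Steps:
U = 43206710/358232373 (U = 2*(11**3/2449 + 12/(-16253))/9 = 2*(1331*(1/2449) + 12*(-1/16253))/9 = 2*(1331/2449 - 12/16253)/9 = (2/9)*(21603355/39803597) = 43206710/358232373 ≈ 0.12061)
((11152 - 1*(-15289)) + 29605) + U = ((11152 - 1*(-15289)) + 29605) + 43206710/358232373 = ((11152 + 15289) + 29605) + 43206710/358232373 = (26441 + 29605) + 43206710/358232373 = 56046 + 43206710/358232373 = 20077534783868/358232373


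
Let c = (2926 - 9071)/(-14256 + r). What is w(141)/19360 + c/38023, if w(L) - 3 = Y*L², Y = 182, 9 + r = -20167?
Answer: 29607288175957/158414160256 ≈ 186.90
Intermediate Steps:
r = -20176 (r = -9 - 20167 = -20176)
w(L) = 3 + 182*L²
c = 6145/34432 (c = (2926 - 9071)/(-14256 - 20176) = -6145/(-34432) = -6145*(-1/34432) = 6145/34432 ≈ 0.17847)
w(141)/19360 + c/38023 = (3 + 182*141²)/19360 + (6145/34432)/38023 = (3 + 182*19881)*(1/19360) + (6145/34432)*(1/38023) = (3 + 3618342)*(1/19360) + 6145/1309207936 = 3618345*(1/19360) + 6145/1309207936 = 723669/3872 + 6145/1309207936 = 29607288175957/158414160256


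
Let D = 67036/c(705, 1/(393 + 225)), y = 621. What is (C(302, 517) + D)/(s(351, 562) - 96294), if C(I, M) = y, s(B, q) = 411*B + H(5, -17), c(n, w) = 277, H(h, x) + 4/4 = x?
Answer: 239053/13281873 ≈ 0.017998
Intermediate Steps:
H(h, x) = -1 + x
s(B, q) = -18 + 411*B (s(B, q) = 411*B + (-1 - 17) = 411*B - 18 = -18 + 411*B)
C(I, M) = 621
D = 67036/277 ≈ 242.01
(C(302, 517) + D)/(s(351, 562) - 96294) = (621 + 67036/277)/((-18 + 411*351) - 96294) = 239053/(277*((-18 + 144261) - 96294)) = 239053/(277*(144243 - 96294)) = (239053/277)/47949 = (239053/277)*(1/47949) = 239053/13281873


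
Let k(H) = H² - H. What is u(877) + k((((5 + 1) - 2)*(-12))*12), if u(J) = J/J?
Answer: 332353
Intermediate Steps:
u(J) = 1
u(877) + k((((5 + 1) - 2)*(-12))*12) = 1 + ((((5 + 1) - 2)*(-12))*12)*(-1 + (((5 + 1) - 2)*(-12))*12) = 1 + (((6 - 2)*(-12))*12)*(-1 + ((6 - 2)*(-12))*12) = 1 + ((4*(-12))*12)*(-1 + (4*(-12))*12) = 1 + (-48*12)*(-1 - 48*12) = 1 - 576*(-1 - 576) = 1 - 576*(-577) = 1 + 332352 = 332353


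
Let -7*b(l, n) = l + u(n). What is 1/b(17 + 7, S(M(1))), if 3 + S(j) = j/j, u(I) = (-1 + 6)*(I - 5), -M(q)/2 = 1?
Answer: 7/11 ≈ 0.63636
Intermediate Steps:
M(q) = -2 (M(q) = -2*1 = -2)
u(I) = -25 + 5*I (u(I) = 5*(-5 + I) = -25 + 5*I)
S(j) = -2 (S(j) = -3 + j/j = -3 + 1 = -2)
b(l, n) = 25/7 - 5*n/7 - l/7 (b(l, n) = -(l + (-25 + 5*n))/7 = -(-25 + l + 5*n)/7 = 25/7 - 5*n/7 - l/7)
1/b(17 + 7, S(M(1))) = 1/(25/7 - 5/7*(-2) - (17 + 7)/7) = 1/(25/7 + 10/7 - ⅐*24) = 1/(25/7 + 10/7 - 24/7) = 1/(11/7) = 7/11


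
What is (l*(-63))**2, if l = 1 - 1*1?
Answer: 0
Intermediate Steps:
l = 0 (l = 1 - 1 = 0)
(l*(-63))**2 = (0*(-63))**2 = 0**2 = 0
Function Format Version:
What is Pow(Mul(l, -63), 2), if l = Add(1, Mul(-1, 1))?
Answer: 0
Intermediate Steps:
l = 0 (l = Add(1, -1) = 0)
Pow(Mul(l, -63), 2) = Pow(Mul(0, -63), 2) = Pow(0, 2) = 0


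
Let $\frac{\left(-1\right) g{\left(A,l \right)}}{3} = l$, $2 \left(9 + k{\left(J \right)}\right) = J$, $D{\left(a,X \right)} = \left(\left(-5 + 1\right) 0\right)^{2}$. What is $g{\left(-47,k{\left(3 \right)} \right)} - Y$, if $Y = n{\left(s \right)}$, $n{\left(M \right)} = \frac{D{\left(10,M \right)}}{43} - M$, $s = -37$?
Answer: $- \frac{29}{2} \approx -14.5$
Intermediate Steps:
$D{\left(a,X \right)} = 0$ ($D{\left(a,X \right)} = \left(\left(-4\right) 0\right)^{2} = 0^{2} = 0$)
$k{\left(J \right)} = -9 + \frac{J}{2}$
$g{\left(A,l \right)} = - 3 l$
$n{\left(M \right)} = - M$ ($n{\left(M \right)} = \frac{0}{43} - M = 0 \cdot \frac{1}{43} - M = 0 - M = - M$)
$Y = 37$ ($Y = \left(-1\right) \left(-37\right) = 37$)
$g{\left(-47,k{\left(3 \right)} \right)} - Y = - 3 \left(-9 + \frac{1}{2} \cdot 3\right) - 37 = - 3 \left(-9 + \frac{3}{2}\right) - 37 = \left(-3\right) \left(- \frac{15}{2}\right) - 37 = \frac{45}{2} - 37 = - \frac{29}{2}$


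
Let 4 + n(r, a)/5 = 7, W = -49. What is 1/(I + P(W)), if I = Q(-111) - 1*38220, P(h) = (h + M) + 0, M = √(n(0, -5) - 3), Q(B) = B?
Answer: -9595/368256097 - √3/736512194 ≈ -2.6058e-5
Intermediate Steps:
n(r, a) = 15 (n(r, a) = -20 + 5*7 = -20 + 35 = 15)
M = 2*√3 (M = √(15 - 3) = √12 = 2*√3 ≈ 3.4641)
P(h) = h + 2*√3 (P(h) = (h + 2*√3) + 0 = h + 2*√3)
I = -38331 (I = -111 - 1*38220 = -111 - 38220 = -38331)
1/(I + P(W)) = 1/(-38331 + (-49 + 2*√3)) = 1/(-38380 + 2*√3)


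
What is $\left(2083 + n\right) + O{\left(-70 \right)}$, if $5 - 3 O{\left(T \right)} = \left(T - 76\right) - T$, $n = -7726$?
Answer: $-5616$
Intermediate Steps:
$O{\left(T \right)} = 27$ ($O{\left(T \right)} = \frac{5}{3} - \frac{\left(T - 76\right) - T}{3} = \frac{5}{3} - \frac{\left(-76 + T\right) - T}{3} = \frac{5}{3} - - \frac{76}{3} = \frac{5}{3} + \frac{76}{3} = 27$)
$\left(2083 + n\right) + O{\left(-70 \right)} = \left(2083 - 7726\right) + 27 = -5643 + 27 = -5616$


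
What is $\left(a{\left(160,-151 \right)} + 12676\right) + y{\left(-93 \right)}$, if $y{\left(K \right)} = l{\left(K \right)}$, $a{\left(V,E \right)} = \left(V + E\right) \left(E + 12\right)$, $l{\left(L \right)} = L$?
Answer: $11332$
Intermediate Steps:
$a{\left(V,E \right)} = \left(12 + E\right) \left(E + V\right)$ ($a{\left(V,E \right)} = \left(E + V\right) \left(12 + E\right) = \left(12 + E\right) \left(E + V\right)$)
$y{\left(K \right)} = K$
$\left(a{\left(160,-151 \right)} + 12676\right) + y{\left(-93 \right)} = \left(\left(\left(-151\right)^{2} + 12 \left(-151\right) + 12 \cdot 160 - 24160\right) + 12676\right) - 93 = \left(\left(22801 - 1812 + 1920 - 24160\right) + 12676\right) - 93 = \left(-1251 + 12676\right) - 93 = 11425 - 93 = 11332$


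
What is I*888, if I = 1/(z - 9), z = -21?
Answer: -148/5 ≈ -29.600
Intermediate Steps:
I = -1/30 (I = 1/(-21 - 9) = 1/(-30) = -1/30 ≈ -0.033333)
I*888 = -1/30*888 = -148/5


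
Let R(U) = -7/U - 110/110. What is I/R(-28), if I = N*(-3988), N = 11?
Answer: 175472/3 ≈ 58491.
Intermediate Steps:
R(U) = -1 - 7/U (R(U) = -7/U - 110*1/110 = -7/U - 1 = -1 - 7/U)
I = -43868 (I = 11*(-3988) = -43868)
I/R(-28) = -43868*(-28/(-7 - 1*(-28))) = -43868*(-28/(-7 + 28)) = -43868/((-1/28*21)) = -43868/(-¾) = -43868*(-4/3) = 175472/3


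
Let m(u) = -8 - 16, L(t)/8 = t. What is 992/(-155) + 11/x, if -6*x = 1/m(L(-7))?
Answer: 7888/5 ≈ 1577.6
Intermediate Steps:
L(t) = 8*t
m(u) = -24
x = 1/144 (x = -1/6/(-24) = -1/6*(-1/24) = 1/144 ≈ 0.0069444)
992/(-155) + 11/x = 992/(-155) + 11/(1/144) = 992*(-1/155) + 11*144 = -32/5 + 1584 = 7888/5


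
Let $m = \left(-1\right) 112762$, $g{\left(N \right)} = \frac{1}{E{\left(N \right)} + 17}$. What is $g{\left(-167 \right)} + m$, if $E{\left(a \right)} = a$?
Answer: $- \frac{16914301}{150} \approx -1.1276 \cdot 10^{5}$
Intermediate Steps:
$g{\left(N \right)} = \frac{1}{17 + N}$ ($g{\left(N \right)} = \frac{1}{N + 17} = \frac{1}{17 + N}$)
$m = -112762$
$g{\left(-167 \right)} + m = \frac{1}{17 - 167} - 112762 = \frac{1}{-150} - 112762 = - \frac{1}{150} - 112762 = - \frac{16914301}{150}$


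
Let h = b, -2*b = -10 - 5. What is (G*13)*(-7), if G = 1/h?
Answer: -182/15 ≈ -12.133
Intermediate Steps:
b = 15/2 (b = -(-10 - 5)/2 = -½*(-15) = 15/2 ≈ 7.5000)
h = 15/2 ≈ 7.5000
G = 2/15 (G = 1/(15/2) = 2/15 ≈ 0.13333)
(G*13)*(-7) = ((2/15)*13)*(-7) = (26/15)*(-7) = -182/15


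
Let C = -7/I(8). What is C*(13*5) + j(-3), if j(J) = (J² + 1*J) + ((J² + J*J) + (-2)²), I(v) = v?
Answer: -231/8 ≈ -28.875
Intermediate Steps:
j(J) = 4 + J + 3*J² (j(J) = (J² + J) + ((J² + J²) + 4) = (J + J²) + (2*J² + 4) = (J + J²) + (4 + 2*J²) = 4 + J + 3*J²)
C = -7/8 ≈ -0.87500
C*(13*5) + j(-3) = -91*5/8 + (4 - 3 + 3*(-3)²) = -7/8*65 + (4 - 3 + 3*9) = -455/8 + (4 - 3 + 27) = -455/8 + 28 = -231/8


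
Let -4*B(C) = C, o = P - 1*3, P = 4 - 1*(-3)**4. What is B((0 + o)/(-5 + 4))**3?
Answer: -8000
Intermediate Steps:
P = -77 (P = 4 - 1*81 = 4 - 81 = -77)
o = -80 (o = -77 - 1*3 = -77 - 3 = -80)
B(C) = -C/4
B((0 + o)/(-5 + 4))**3 = (-(0 - 80)/(4*(-5 + 4)))**3 = (-(-20)/(-1))**3 = (-(-20)*(-1))**3 = (-1/4*80)**3 = (-20)**3 = -8000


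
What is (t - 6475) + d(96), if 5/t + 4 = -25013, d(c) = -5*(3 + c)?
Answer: -174368495/25017 ≈ -6970.0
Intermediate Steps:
d(c) = -15 - 5*c
t = -5/25017 (t = 5/(-4 - 25013) = 5/(-25017) = 5*(-1/25017) = -5/25017 ≈ -0.00019986)
(t - 6475) + d(96) = (-5/25017 - 6475) + (-15 - 5*96) = -161985080/25017 + (-15 - 480) = -161985080/25017 - 495 = -174368495/25017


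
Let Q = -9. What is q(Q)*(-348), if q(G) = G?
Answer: 3132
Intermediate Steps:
q(Q)*(-348) = -9*(-348) = 3132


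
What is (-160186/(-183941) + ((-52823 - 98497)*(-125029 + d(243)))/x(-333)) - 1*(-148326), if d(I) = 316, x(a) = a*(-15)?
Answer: 26722490507680/6805817 ≈ 3.9264e+6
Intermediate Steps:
x(a) = -15*a
(-160186/(-183941) + ((-52823 - 98497)*(-125029 + d(243)))/x(-333)) - 1*(-148326) = (-160186/(-183941) + ((-52823 - 98497)*(-125029 + 316))/((-15*(-333)))) - 1*(-148326) = (-160186*(-1/183941) - 151320*(-124713)/4995) + 148326 = (160186/183941 + 18871571160*(1/4995)) + 148326 = (160186/183941 + 139789416/37) + 148326 = 25713010895338/6805817 + 148326 = 26722490507680/6805817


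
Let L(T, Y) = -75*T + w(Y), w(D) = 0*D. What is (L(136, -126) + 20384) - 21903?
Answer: -11719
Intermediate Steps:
w(D) = 0
L(T, Y) = -75*T (L(T, Y) = -75*T + 0 = -75*T)
(L(136, -126) + 20384) - 21903 = (-75*136 + 20384) - 21903 = (-10200 + 20384) - 21903 = 10184 - 21903 = -11719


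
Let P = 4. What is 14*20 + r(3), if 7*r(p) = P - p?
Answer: 1961/7 ≈ 280.14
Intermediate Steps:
r(p) = 4/7 - p/7 (r(p) = (4 - p)/7 = 4/7 - p/7)
14*20 + r(3) = 14*20 + (4/7 - 1/7*3) = 280 + (4/7 - 3/7) = 280 + 1/7 = 1961/7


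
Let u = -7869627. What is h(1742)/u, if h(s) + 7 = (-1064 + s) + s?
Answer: -2413/7869627 ≈ -0.00030662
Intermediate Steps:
h(s) = -1071 + 2*s (h(s) = -7 + ((-1064 + s) + s) = -7 + (-1064 + 2*s) = -1071 + 2*s)
h(1742)/u = (-1071 + 2*1742)/(-7869627) = (-1071 + 3484)*(-1/7869627) = 2413*(-1/7869627) = -2413/7869627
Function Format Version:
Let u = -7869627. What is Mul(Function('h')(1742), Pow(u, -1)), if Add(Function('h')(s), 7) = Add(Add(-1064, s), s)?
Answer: Rational(-2413, 7869627) ≈ -0.00030662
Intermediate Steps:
Function('h')(s) = Add(-1071, Mul(2, s)) (Function('h')(s) = Add(-7, Add(Add(-1064, s), s)) = Add(-7, Add(-1064, Mul(2, s))) = Add(-1071, Mul(2, s)))
Mul(Function('h')(1742), Pow(u, -1)) = Mul(Add(-1071, Mul(2, 1742)), Pow(-7869627, -1)) = Mul(Add(-1071, 3484), Rational(-1, 7869627)) = Mul(2413, Rational(-1, 7869627)) = Rational(-2413, 7869627)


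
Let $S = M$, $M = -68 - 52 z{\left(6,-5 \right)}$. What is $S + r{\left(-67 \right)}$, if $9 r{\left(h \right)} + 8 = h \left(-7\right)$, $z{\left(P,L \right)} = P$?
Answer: $- \frac{2959}{9} \approx -328.78$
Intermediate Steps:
$r{\left(h \right)} = - \frac{8}{9} - \frac{7 h}{9}$ ($r{\left(h \right)} = - \frac{8}{9} + \frac{h \left(-7\right)}{9} = - \frac{8}{9} + \frac{\left(-7\right) h}{9} = - \frac{8}{9} - \frac{7 h}{9}$)
$M = -380$ ($M = -68 - 312 = -380$)
$S = -380$
$S + r{\left(-67 \right)} = -380 - - \frac{461}{9} = -380 + \left(- \frac{8}{9} + \frac{469}{9}\right) = -380 + \frac{461}{9} = - \frac{2959}{9}$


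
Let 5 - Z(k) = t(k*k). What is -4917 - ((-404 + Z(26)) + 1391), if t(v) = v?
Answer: -5233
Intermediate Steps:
Z(k) = 5 - k² (Z(k) = 5 - k*k = 5 - k²)
-4917 - ((-404 + Z(26)) + 1391) = -4917 - ((-404 + (5 - 1*26²)) + 1391) = -4917 - ((-404 + (5 - 1*676)) + 1391) = -4917 - ((-404 + (5 - 676)) + 1391) = -4917 - ((-404 - 671) + 1391) = -4917 - (-1075 + 1391) = -4917 - 1*316 = -4917 - 316 = -5233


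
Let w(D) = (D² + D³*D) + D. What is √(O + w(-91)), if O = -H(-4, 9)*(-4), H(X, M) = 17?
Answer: √68583219 ≈ 8281.5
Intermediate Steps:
w(D) = D + D² + D⁴ (w(D) = (D² + D⁴) + D = D + D² + D⁴)
O = 68 (O = -17*(-4) = -1*(-68) = 68)
√(O + w(-91)) = √(68 - 91*(1 - 91 + (-91)³)) = √(68 - 91*(1 - 91 - 753571)) = √(68 - 91*(-753661)) = √(68 + 68583151) = √68583219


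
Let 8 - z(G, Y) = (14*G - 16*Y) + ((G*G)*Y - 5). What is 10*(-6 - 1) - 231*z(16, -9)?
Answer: -450289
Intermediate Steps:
z(G, Y) = 13 - 14*G + 16*Y - Y*G² (z(G, Y) = 8 - ((14*G - 16*Y) + ((G*G)*Y - 5)) = 8 - ((-16*Y + 14*G) + (G²*Y - 5)) = 8 - ((-16*Y + 14*G) + (Y*G² - 5)) = 8 - ((-16*Y + 14*G) + (-5 + Y*G²)) = 8 - (-5 - 16*Y + 14*G + Y*G²) = 8 + (5 - 14*G + 16*Y - Y*G²) = 13 - 14*G + 16*Y - Y*G²)
10*(-6 - 1) - 231*z(16, -9) = 10*(-6 - 1) - 231*(13 - 14*16 + 16*(-9) - 1*(-9)*16²) = 10*(-7) - 231*(13 - 224 - 144 - 1*(-9)*256) = -70 - 231*(13 - 224 - 144 + 2304) = -70 - 231*1949 = -70 - 450219 = -450289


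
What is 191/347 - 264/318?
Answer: -5145/18391 ≈ -0.27976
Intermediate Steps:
191/347 - 264/318 = 191*(1/347) - 264*1/318 = 191/347 - 44/53 = -5145/18391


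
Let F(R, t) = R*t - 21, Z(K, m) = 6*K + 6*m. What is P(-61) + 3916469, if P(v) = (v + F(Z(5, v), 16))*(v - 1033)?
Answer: 9887521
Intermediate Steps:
F(R, t) = -21 + R*t
P(v) = (-1033 + v)*(459 + 97*v) (P(v) = (v + (-21 + (6*5 + 6*v)*16))*(v - 1033) = (v + (-21 + (30 + 6*v)*16))*(-1033 + v) = (v + (-21 + (480 + 96*v)))*(-1033 + v) = (v + (459 + 96*v))*(-1033 + v) = (459 + 97*v)*(-1033 + v) = (-1033 + v)*(459 + 97*v))
P(-61) + 3916469 = (-474147 - 99742*(-61) + 97*(-61)²) + 3916469 = (-474147 + 6084262 + 97*3721) + 3916469 = (-474147 + 6084262 + 360937) + 3916469 = 5971052 + 3916469 = 9887521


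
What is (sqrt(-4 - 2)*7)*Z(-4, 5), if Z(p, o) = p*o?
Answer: -140*I*sqrt(6) ≈ -342.93*I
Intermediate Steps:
Z(p, o) = o*p
(sqrt(-4 - 2)*7)*Z(-4, 5) = (sqrt(-4 - 2)*7)*(5*(-4)) = (sqrt(-6)*7)*(-20) = ((I*sqrt(6))*7)*(-20) = (7*I*sqrt(6))*(-20) = -140*I*sqrt(6)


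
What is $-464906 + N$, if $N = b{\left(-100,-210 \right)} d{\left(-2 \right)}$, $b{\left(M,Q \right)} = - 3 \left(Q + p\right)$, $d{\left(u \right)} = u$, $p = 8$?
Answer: $-466118$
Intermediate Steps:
$b{\left(M,Q \right)} = -24 - 3 Q$ ($b{\left(M,Q \right)} = - 3 \left(Q + 8\right) = - 3 \left(8 + Q\right) = -24 - 3 Q$)
$N = -1212$ ($N = \left(-24 - -630\right) \left(-2\right) = \left(-24 + 630\right) \left(-2\right) = 606 \left(-2\right) = -1212$)
$-464906 + N = -464906 - 1212 = -466118$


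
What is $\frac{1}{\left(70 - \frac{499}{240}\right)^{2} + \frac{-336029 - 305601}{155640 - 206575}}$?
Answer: $\frac{586771200}{2714307713987} \approx 0.00021618$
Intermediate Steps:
$\frac{1}{\left(70 - \frac{499}{240}\right)^{2} + \frac{-336029 - 305601}{155640 - 206575}} = \frac{1}{\left(70 - \frac{499}{240}\right)^{2} - \frac{641630}{-50935}} = \frac{1}{\left(70 - \frac{499}{240}\right)^{2} - - \frac{128326}{10187}} = \frac{1}{\left(\frac{16301}{240}\right)^{2} + \frac{128326}{10187}} = \frac{1}{\frac{265722601}{57600} + \frac{128326}{10187}} = \frac{1}{\frac{2714307713987}{586771200}} = \frac{586771200}{2714307713987}$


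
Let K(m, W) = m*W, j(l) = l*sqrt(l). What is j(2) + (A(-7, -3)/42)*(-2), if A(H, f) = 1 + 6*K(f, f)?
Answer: -55/21 + 2*sqrt(2) ≈ 0.20938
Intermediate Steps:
j(l) = l**(3/2)
K(m, W) = W*m
A(H, f) = 1 + 6*f**2 (A(H, f) = 1 + 6*(f*f) = 1 + 6*f**2)
j(2) + (A(-7, -3)/42)*(-2) = 2**(3/2) + ((1 + 6*(-3)**2)/42)*(-2) = 2*sqrt(2) + ((1 + 6*9)*(1/42))*(-2) = 2*sqrt(2) + ((1 + 54)*(1/42))*(-2) = 2*sqrt(2) + (55*(1/42))*(-2) = 2*sqrt(2) + (55/42)*(-2) = 2*sqrt(2) - 55/21 = -55/21 + 2*sqrt(2)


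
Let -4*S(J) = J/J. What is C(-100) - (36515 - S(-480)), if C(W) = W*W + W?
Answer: -106461/4 ≈ -26615.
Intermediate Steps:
S(J) = -¼ (S(J) = -J/(4*J) = -¼*1 = -¼)
C(W) = W + W² (C(W) = W² + W = W + W²)
C(-100) - (36515 - S(-480)) = -100*(1 - 100) - (36515 - 1*(-¼)) = -100*(-99) - (36515 + ¼) = 9900 - 1*146061/4 = 9900 - 146061/4 = -106461/4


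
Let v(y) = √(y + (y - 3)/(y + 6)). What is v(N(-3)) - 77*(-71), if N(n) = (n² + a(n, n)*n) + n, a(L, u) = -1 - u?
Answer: 5467 + I*√2/2 ≈ 5467.0 + 0.70711*I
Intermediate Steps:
N(n) = n + n² + n*(-1 - n) (N(n) = (n² + (-1 - n)*n) + n = (n² + n*(-1 - n)) + n = n + n² + n*(-1 - n))
v(y) = √(y + (-3 + y)/(6 + y))
v(N(-3)) - 77*(-71) = √((-3 + 0 + 0*(6 + 0))/(6 + 0)) - 77*(-71) = √((-3 + 0 + 0*6)/6) + 5467 = √((-3 + 0 + 0)/6) + 5467 = √((⅙)*(-3)) + 5467 = √(-½) + 5467 = I*√2/2 + 5467 = 5467 + I*√2/2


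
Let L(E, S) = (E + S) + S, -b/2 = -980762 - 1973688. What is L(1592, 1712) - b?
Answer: -5903884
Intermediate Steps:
b = 5908900 (b = -2*(-980762 - 1973688) = -2*(-2954450) = 5908900)
L(E, S) = E + 2*S
L(1592, 1712) - b = (1592 + 2*1712) - 1*5908900 = (1592 + 3424) - 5908900 = 5016 - 5908900 = -5903884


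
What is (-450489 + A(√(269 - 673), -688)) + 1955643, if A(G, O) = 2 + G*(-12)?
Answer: 1505156 - 24*I*√101 ≈ 1.5052e+6 - 241.2*I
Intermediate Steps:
A(G, O) = 2 - 12*G
(-450489 + A(√(269 - 673), -688)) + 1955643 = (-450489 + (2 - 12*√(269 - 673))) + 1955643 = (-450489 + (2 - 24*I*√101)) + 1955643 = (-450487 - 24*I*√101) + 1955643 = 1505156 - 24*I*√101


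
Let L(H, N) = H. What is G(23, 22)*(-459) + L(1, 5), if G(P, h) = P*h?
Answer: -232253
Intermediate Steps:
G(23, 22)*(-459) + L(1, 5) = (23*22)*(-459) + 1 = 506*(-459) + 1 = -232254 + 1 = -232253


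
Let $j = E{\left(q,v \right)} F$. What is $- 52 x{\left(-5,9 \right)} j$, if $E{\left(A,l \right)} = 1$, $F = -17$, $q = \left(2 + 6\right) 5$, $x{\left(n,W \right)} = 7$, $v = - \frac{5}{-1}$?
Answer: $6188$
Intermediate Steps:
$v = 5$ ($v = \left(-5\right) \left(-1\right) = 5$)
$q = 40$ ($q = 8 \cdot 5 = 40$)
$j = -17$ ($j = 1 \left(-17\right) = -17$)
$- 52 x{\left(-5,9 \right)} j = \left(-52\right) 7 \left(-17\right) = \left(-364\right) \left(-17\right) = 6188$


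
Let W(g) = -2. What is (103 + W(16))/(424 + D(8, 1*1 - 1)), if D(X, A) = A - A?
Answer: 101/424 ≈ 0.23821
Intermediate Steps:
D(X, A) = 0
(103 + W(16))/(424 + D(8, 1*1 - 1)) = (103 - 2)/(424 + 0) = 101/424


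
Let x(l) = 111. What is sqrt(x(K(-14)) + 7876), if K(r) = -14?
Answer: 7*sqrt(163) ≈ 89.370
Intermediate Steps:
sqrt(x(K(-14)) + 7876) = sqrt(111 + 7876) = sqrt(7987) = 7*sqrt(163)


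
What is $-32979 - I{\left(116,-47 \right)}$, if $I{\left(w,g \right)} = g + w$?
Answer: $-33048$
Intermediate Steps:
$-32979 - I{\left(116,-47 \right)} = -32979 - \left(-47 + 116\right) = -32979 - 69 = -33048$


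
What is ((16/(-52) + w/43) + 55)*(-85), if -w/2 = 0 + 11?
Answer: -2574395/559 ≈ -4605.4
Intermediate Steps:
w = -22 (w = -2*(0 + 11) = -2*11 = -22)
((16/(-52) + w/43) + 55)*(-85) = ((16/(-52) - 22/43) + 55)*(-85) = ((16*(-1/52) - 22*1/43) + 55)*(-85) = ((-4/13 - 22/43) + 55)*(-85) = (-458/559 + 55)*(-85) = (30287/559)*(-85) = -2574395/559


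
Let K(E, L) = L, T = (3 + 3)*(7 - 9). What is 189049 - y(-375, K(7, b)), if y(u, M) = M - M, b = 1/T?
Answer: 189049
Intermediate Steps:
T = -12 (T = 6*(-2) = -12)
b = -1/12 (b = 1/(-12) = -1/12 ≈ -0.083333)
y(u, M) = 0
189049 - y(-375, K(7, b)) = 189049 - 1*0 = 189049 + 0 = 189049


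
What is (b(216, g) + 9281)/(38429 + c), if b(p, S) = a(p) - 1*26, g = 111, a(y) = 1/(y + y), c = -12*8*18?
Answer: 3998161/15854832 ≈ 0.25217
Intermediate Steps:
c = -1728 (c = -96*18 = -1728)
a(y) = 1/(2*y)
b(p, S) = -26 + 1/(2*p) (b(p, S) = 1/(2*p) - 1*26 = 1/(2*p) - 26 = -26 + 1/(2*p))
(b(216, g) + 9281)/(38429 + c) = ((-26 + (½)/216) + 9281)/(38429 - 1728) = ((-26 + (½)*(1/216)) + 9281)/36701 = ((-26 + 1/432) + 9281)*(1/36701) = (-11231/432 + 9281)*(1/36701) = (3998161/432)*(1/36701) = 3998161/15854832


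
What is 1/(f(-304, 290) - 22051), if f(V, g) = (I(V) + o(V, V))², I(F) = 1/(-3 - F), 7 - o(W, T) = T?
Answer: 90601/6765363893 ≈ 1.3392e-5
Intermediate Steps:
o(W, T) = 7 - T
f(V, g) = (7 - V - 1/(3 + V))² (f(V, g) = (-1/(3 + V) + (7 - V))² = (7 - V - 1/(3 + V))²)
1/(f(-304, 290) - 22051) = 1/((1 + (-7 - 304)*(3 - 304))²/(3 - 304)² - 22051) = 1/((1 - 311*(-301))²/(-301)² - 22051) = 1/((1 + 93611)²*(1/90601) - 22051) = 1/(93612²*(1/90601) - 22051) = 1/(8763206544*(1/90601) - 22051) = 1/(8763206544/90601 - 22051) = 1/(6765363893/90601) = 90601/6765363893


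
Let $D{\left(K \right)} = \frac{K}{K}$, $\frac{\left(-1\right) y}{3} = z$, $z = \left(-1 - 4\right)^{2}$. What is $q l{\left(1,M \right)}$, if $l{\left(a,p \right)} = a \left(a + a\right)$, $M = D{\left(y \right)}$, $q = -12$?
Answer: $-24$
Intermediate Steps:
$z = 25$ ($z = \left(-5\right)^{2} = 25$)
$y = -75$ ($y = \left(-3\right) 25 = -75$)
$D{\left(K \right)} = 1$
$M = 1$
$l{\left(a,p \right)} = 2 a^{2}$ ($l{\left(a,p \right)} = a 2 a = 2 a^{2}$)
$q l{\left(1,M \right)} = - 12 \cdot 2 \cdot 1^{2} = - 12 \cdot 2 \cdot 1 = \left(-12\right) 2 = -24$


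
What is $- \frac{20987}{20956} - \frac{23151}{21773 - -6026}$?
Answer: $- \frac{34469999}{18792124} \approx -1.8343$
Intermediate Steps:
$- \frac{20987}{20956} - \frac{23151}{21773 - -6026} = \left(-20987\right) \frac{1}{20956} - \frac{23151}{21773 + 6026} = - \frac{677}{676} - \frac{23151}{27799} = - \frac{34469999}{18792124}$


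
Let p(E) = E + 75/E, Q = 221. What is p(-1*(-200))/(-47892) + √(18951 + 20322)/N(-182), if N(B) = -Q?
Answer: -1603/383136 - √39273/221 ≈ -0.90090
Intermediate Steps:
N(B) = -221 (N(B) = -1*221 = -221)
p(-1*(-200))/(-47892) + √(18951 + 20322)/N(-182) = (-1*(-200) + 75/((-1*(-200))))/(-47892) + √(18951 + 20322)/(-221) = (200 + 75/200)*(-1/47892) + √39273*(-1/221) = (200 + 75*(1/200))*(-1/47892) - √39273/221 = (200 + 3/8)*(-1/47892) - √39273/221 = (1603/8)*(-1/47892) - √39273/221 = -1603/383136 - √39273/221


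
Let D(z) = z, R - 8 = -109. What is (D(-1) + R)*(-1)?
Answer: 102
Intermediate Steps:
R = -101 (R = 8 - 109 = -101)
(D(-1) + R)*(-1) = (-1 - 101)*(-1) = -102*(-1) = 102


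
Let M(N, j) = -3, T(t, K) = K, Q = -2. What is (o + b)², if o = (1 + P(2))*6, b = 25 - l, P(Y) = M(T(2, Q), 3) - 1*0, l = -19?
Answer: 1024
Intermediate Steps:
P(Y) = -3 (P(Y) = -3 - 1*0 = -3 + 0 = -3)
b = 44 (b = 25 - 1*(-19) = 25 + 19 = 44)
o = -12 (o = (1 - 3)*6 = -2*6 = -12)
(o + b)² = (-12 + 44)² = 32² = 1024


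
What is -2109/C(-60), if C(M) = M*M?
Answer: -703/1200 ≈ -0.58583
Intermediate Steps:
C(M) = M²
-2109/C(-60) = -2109/((-60)²) = -2109/3600 = -2109*1/3600 = -703/1200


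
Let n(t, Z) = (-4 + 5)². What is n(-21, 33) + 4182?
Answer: 4183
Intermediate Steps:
n(t, Z) = 1 (n(t, Z) = 1² = 1)
n(-21, 33) + 4182 = 1 + 4182 = 4183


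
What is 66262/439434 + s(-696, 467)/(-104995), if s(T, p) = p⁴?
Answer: -10450354868257012/23069186415 ≈ -4.5300e+5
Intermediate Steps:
66262/439434 + s(-696, 467)/(-104995) = 66262/439434 + 467⁴/(-104995) = 66262*(1/439434) + 47562811921*(-1/104995) = 33131/219717 - 47562811921/104995 = -10450354868257012/23069186415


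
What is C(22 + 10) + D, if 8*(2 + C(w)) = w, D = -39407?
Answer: -39405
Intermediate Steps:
C(w) = -2 + w/8
C(22 + 10) + D = (-2 + (22 + 10)/8) - 39407 = (-2 + (⅛)*32) - 39407 = (-2 + 4) - 39407 = 2 - 39407 = -39405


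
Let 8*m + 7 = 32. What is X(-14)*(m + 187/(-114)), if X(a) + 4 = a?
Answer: -2031/76 ≈ -26.724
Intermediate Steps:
X(a) = -4 + a
m = 25/8 (m = -7/8 + (⅛)*32 = -7/8 + 4 = 25/8 ≈ 3.1250)
X(-14)*(m + 187/(-114)) = (-4 - 14)*(25/8 + 187/(-114)) = -18*(25/8 + 187*(-1/114)) = -18*(25/8 - 187/114) = -18*677/456 = -2031/76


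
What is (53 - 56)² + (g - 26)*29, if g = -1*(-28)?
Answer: 67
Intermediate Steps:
g = 28
(53 - 56)² + (g - 26)*29 = (53 - 56)² + (28 - 26)*29 = (-3)² + 2*29 = 9 + 58 = 67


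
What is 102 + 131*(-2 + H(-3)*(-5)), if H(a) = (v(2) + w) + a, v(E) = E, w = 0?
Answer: 495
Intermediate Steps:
H(a) = 2 + a (H(a) = (2 + 0) + a = 2 + a)
102 + 131*(-2 + H(-3)*(-5)) = 102 + 131*(-2 + (2 - 3)*(-5)) = 102 + 131*(-2 - 1*(-5)) = 102 + 131*(-2 + 5) = 102 + 131*3 = 102 + 393 = 495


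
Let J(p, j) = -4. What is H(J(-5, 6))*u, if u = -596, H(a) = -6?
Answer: 3576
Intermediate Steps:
H(J(-5, 6))*u = -6*(-596) = 3576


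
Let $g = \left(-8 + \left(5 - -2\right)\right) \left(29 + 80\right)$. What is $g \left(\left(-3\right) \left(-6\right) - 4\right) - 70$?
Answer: $-1596$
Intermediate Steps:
$g = -109$ ($g = \left(-8 + \left(5 + 2\right)\right) 109 = \left(-8 + 7\right) 109 = \left(-1\right) 109 = -109$)
$g \left(\left(-3\right) \left(-6\right) - 4\right) - 70 = - 109 \left(\left(-3\right) \left(-6\right) - 4\right) - 70 = - 109 \left(18 - 4\right) - 70 = \left(-109\right) 14 - 70 = -1526 - 70 = -1596$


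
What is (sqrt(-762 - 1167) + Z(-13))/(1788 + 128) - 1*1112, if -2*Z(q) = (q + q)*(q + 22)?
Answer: -2130475/1916 + I*sqrt(1929)/1916 ≈ -1111.9 + 0.022923*I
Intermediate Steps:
Z(q) = -q*(22 + q) (Z(q) = -(q + q)*(q + 22)/2 = -2*q*(22 + q)/2 = -q*(22 + q))
(sqrt(-762 - 1167) + Z(-13))/(1788 + 128) - 1*1112 = (sqrt(-762 - 1167) - 1*(-13)*(22 - 13))/(1788 + 128) - 1*1112 = (sqrt(-1929) - 1*(-13)*9)/1916 - 1112 = (I*sqrt(1929) + 117)*(1/1916) - 1112 = (117 + I*sqrt(1929))*(1/1916) - 1112 = (117/1916 + I*sqrt(1929)/1916) - 1112 = -2130475/1916 + I*sqrt(1929)/1916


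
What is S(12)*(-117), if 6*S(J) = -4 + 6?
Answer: -39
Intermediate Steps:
S(J) = 1/3 (S(J) = (-4 + 6)/6 = (1/6)*2 = 1/3)
S(12)*(-117) = (1/3)*(-117) = -39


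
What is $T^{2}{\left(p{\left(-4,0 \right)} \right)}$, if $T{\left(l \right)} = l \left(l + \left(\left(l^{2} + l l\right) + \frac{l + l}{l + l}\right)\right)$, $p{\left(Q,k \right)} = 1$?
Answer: $16$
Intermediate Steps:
$T{\left(l \right)} = l \left(1 + l + 2 l^{2}\right)$ ($T{\left(l \right)} = l \left(l + \left(\left(l^{2} + l^{2}\right) + \frac{2 l}{2 l}\right)\right) = l \left(l + \left(2 l^{2} + 2 l \frac{1}{2 l}\right)\right) = l \left(l + \left(2 l^{2} + 1\right)\right) = l \left(l + \left(1 + 2 l^{2}\right)\right) = l \left(1 + l + 2 l^{2}\right)$)
$T^{2}{\left(p{\left(-4,0 \right)} \right)} = \left(1 \left(1 + 1 + 2 \cdot 1^{2}\right)\right)^{2} = \left(1 \left(1 + 1 + 2 \cdot 1\right)\right)^{2} = \left(1 \left(1 + 1 + 2\right)\right)^{2} = \left(1 \cdot 4\right)^{2} = 4^{2} = 16$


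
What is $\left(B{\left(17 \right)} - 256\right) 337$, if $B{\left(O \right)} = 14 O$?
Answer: $-6066$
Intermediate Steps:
$\left(B{\left(17 \right)} - 256\right) 337 = \left(14 \cdot 17 - 256\right) 337 = \left(238 - 256\right) 337 = \left(-18\right) 337 = -6066$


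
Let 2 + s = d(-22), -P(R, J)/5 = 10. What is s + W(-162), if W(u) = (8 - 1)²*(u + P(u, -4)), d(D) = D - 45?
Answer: -10457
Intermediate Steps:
P(R, J) = -50 (P(R, J) = -5*10 = -50)
d(D) = -45 + D
s = -69 (s = -2 + (-45 - 22) = -2 - 67 = -69)
W(u) = -2450 + 49*u (W(u) = (8 - 1)²*(u - 50) = 7²*(-50 + u) = 49*(-50 + u) = -2450 + 49*u)
s + W(-162) = -69 + (-2450 + 49*(-162)) = -69 + (-2450 - 7938) = -69 - 10388 = -10457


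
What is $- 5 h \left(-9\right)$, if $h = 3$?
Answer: $135$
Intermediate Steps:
$- 5 h \left(-9\right) = \left(-5\right) 3 \left(-9\right) = \left(-15\right) \left(-9\right) = 135$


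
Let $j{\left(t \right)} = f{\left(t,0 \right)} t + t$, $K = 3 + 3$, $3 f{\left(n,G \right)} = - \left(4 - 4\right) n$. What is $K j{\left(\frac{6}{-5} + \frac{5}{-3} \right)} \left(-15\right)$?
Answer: $258$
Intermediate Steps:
$f{\left(n,G \right)} = 0$ ($f{\left(n,G \right)} = \frac{\left(-1\right) \left(4 - 4\right) n}{3} = \frac{\left(-1\right) 0 n}{3} = \frac{\left(-1\right) 0}{3} = \frac{1}{3} \cdot 0 = 0$)
$K = 6$
$j{\left(t \right)} = t$ ($j{\left(t \right)} = 0 t + t = 0 + t = t$)
$K j{\left(\frac{6}{-5} + \frac{5}{-3} \right)} \left(-15\right) = 6 \left(\frac{6}{-5} + \frac{5}{-3}\right) \left(-15\right) = 6 \left(6 \left(- \frac{1}{5}\right) + 5 \left(- \frac{1}{3}\right)\right) \left(-15\right) = 6 \left(- \frac{6}{5} - \frac{5}{3}\right) \left(-15\right) = 6 \left(- \frac{43}{15}\right) \left(-15\right) = \left(- \frac{86}{5}\right) \left(-15\right) = 258$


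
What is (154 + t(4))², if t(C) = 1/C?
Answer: 380689/16 ≈ 23793.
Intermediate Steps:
(154 + t(4))² = (154 + 1/4)² = (154 + ¼)² = (617/4)² = 380689/16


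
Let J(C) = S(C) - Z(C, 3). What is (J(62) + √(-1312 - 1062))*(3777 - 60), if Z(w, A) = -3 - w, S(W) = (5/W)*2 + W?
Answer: 14652414/31 + 3717*I*√2374 ≈ 4.7266e+5 + 1.8111e+5*I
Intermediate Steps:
S(W) = W + 10/W (S(W) = 10/W + W = W + 10/W)
J(C) = 3 + 2*C + 10/C (J(C) = (C + 10/C) - (-3 - C) = (C + 10/C) + (3 + C) = 3 + 2*C + 10/C)
(J(62) + √(-1312 - 1062))*(3777 - 60) = ((3 + 2*62 + 10/62) + √(-1312 - 1062))*(3777 - 60) = ((3 + 124 + 10*(1/62)) + √(-2374))*3717 = ((3 + 124 + 5/31) + I*√2374)*3717 = (3942/31 + I*√2374)*3717 = 14652414/31 + 3717*I*√2374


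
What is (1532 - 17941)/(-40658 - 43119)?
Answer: 16409/83777 ≈ 0.19587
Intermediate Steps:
(1532 - 17941)/(-40658 - 43119) = -16409/(-83777) = -16409*(-1/83777) = 16409/83777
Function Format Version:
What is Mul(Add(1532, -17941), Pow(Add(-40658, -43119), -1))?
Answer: Rational(16409, 83777) ≈ 0.19587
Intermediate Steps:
Mul(Add(1532, -17941), Pow(Add(-40658, -43119), -1)) = Mul(-16409, Pow(-83777, -1)) = Mul(-16409, Rational(-1, 83777)) = Rational(16409, 83777)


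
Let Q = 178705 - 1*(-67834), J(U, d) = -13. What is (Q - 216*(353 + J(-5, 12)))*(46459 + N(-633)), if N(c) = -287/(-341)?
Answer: 2742373875794/341 ≈ 8.0422e+9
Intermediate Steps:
N(c) = 287/341 (N(c) = -287*(-1/341) = 287/341)
Q = 246539 (Q = 178705 + 67834 = 246539)
(Q - 216*(353 + J(-5, 12)))*(46459 + N(-633)) = (246539 - 216*(353 - 13))*(46459 + 287/341) = (246539 - 216*340)*(15842806/341) = (246539 - 73440)*(15842806/341) = 173099*(15842806/341) = 2742373875794/341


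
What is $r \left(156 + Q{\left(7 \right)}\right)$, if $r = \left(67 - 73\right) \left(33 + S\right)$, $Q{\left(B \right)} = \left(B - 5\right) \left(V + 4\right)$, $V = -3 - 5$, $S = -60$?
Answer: $23976$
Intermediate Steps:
$V = -8$
$Q{\left(B \right)} = 20 - 4 B$ ($Q{\left(B \right)} = \left(B - 5\right) \left(-8 + 4\right) = \left(-5 + B\right) \left(-4\right) = 20 - 4 B$)
$r = 162$ ($r = \left(67 - 73\right) \left(33 - 60\right) = \left(-6\right) \left(-27\right) = 162$)
$r \left(156 + Q{\left(7 \right)}\right) = 162 \left(156 + \left(20 - 28\right)\right) = 162 \left(156 - 8\right) = 162 \cdot 148 = 23976$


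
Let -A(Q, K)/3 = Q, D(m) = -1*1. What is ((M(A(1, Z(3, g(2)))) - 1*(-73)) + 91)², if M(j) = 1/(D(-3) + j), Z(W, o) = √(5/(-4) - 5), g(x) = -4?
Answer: 429025/16 ≈ 26814.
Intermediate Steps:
Z(W, o) = 5*I/2 (Z(W, o) = √(5*(-¼) - 5) = √(-5/4 - 5) = √(-25/4) = 5*I/2)
D(m) = -1
A(Q, K) = -3*Q
M(j) = 1/(-1 + j)
((M(A(1, Z(3, g(2)))) - 1*(-73)) + 91)² = ((1/(-1 - 3*1) - 1*(-73)) + 91)² = ((1/(-1 - 3) + 73) + 91)² = ((1/(-4) + 73) + 91)² = ((-¼ + 73) + 91)² = (291/4 + 91)² = (655/4)² = 429025/16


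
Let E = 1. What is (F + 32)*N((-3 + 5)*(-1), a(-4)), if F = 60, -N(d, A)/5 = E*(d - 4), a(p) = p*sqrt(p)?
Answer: 2760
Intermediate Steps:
a(p) = p**(3/2)
N(d, A) = 20 - 5*d (N(d, A) = -5*(d - 4) = -5*(-4 + d) = 20 - 5*d)
(F + 32)*N((-3 + 5)*(-1), a(-4)) = (60 + 32)*(20 - 5*(-3 + 5)*(-1)) = 92*(20 - 10*(-1)) = 92*(20 - 5*(-2)) = 92*(20 + 10) = 92*30 = 2760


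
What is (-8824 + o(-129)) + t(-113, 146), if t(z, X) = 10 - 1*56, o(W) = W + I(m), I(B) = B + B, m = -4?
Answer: -9007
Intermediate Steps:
I(B) = 2*B
o(W) = -8 + W (o(W) = W + 2*(-4) = W - 8 = -8 + W)
t(z, X) = -46 (t(z, X) = 10 - 56 = -46)
(-8824 + o(-129)) + t(-113, 146) = (-8824 + (-8 - 129)) - 46 = (-8824 - 137) - 46 = -8961 - 46 = -9007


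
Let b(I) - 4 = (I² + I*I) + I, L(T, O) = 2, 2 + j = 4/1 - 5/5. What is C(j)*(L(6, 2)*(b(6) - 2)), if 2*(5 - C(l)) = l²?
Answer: 720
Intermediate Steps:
j = 1 (j = -2 + (4/1 - 5/5) = -2 + (4*1 - 5*⅕) = -2 + (4 - 1) = -2 + 3 = 1)
C(l) = 5 - l²/2
b(I) = 4 + I + 2*I² (b(I) = 4 + ((I² + I*I) + I) = 4 + ((I² + I²) + I) = 4 + (2*I² + I) = 4 + (I + 2*I²) = 4 + I + 2*I²)
C(j)*(L(6, 2)*(b(6) - 2)) = (5 - ½*1²)*(2*((4 + 6 + 2*6²) - 2)) = (5 - ½*1)*(2*((4 + 6 + 2*36) - 2)) = (5 - ½)*(2*((4 + 6 + 72) - 2)) = 9*(2*(82 - 2))/2 = 9*(2*80)/2 = (9/2)*160 = 720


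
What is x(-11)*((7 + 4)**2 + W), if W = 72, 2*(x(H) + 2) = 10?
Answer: 579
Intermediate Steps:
x(H) = 3 (x(H) = -2 + (1/2)*10 = -2 + 5 = 3)
x(-11)*((7 + 4)**2 + W) = 3*((7 + 4)**2 + 72) = 3*(11**2 + 72) = 3*(121 + 72) = 3*193 = 579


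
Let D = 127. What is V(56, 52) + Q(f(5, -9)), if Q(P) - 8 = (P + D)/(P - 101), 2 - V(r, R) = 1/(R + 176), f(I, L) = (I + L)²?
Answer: 161111/19380 ≈ 8.3133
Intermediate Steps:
V(r, R) = 2 - 1/(176 + R) (V(r, R) = 2 - 1/(R + 176) = 2 - 1/(176 + R))
Q(P) = 8 + (127 + P)/(-101 + P) (Q(P) = 8 + (P + 127)/(P - 101) = 8 + (127 + P)/(-101 + P))
V(56, 52) + Q(f(5, -9)) = (351 + 2*52)/(176 + 52) + 3*(-227 + 3*(5 - 9)²)/(-101 + (5 - 9)²) = (351 + 104)/228 + 3*(-227 + 3*(-4)²)/(-101 + (-4)²) = (1/228)*455 + 3*(-227 + 3*16)/(-101 + 16) = 455/228 + 3*(-227 + 48)/(-85) = 455/228 + 3*(-1/85)*(-179) = 455/228 + 537/85 = 161111/19380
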